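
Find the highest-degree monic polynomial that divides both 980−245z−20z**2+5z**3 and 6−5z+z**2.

1

Euclidean algorithm in ℚ[z]:
  5z**3−20z**2−245z+980 = (5z+5)(z**2−5z+6) + (−250z+950)
  z**2−5z+6 = (−(1/250)z+3/625)(−250z+950) + (36/25)
  −250z+950 = (−(3125/18)z+11875/18)(36/25) + (0)
The last nonzero remainder is the constant 36/25, so the polynomials are coprime and gcd = 1.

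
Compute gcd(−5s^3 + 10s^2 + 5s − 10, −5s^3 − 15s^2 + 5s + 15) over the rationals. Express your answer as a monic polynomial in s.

Euclidean algorithm in ℚ[s]:
  −5s^3 + 10s^2 + 5s − 10 = (−5s^3 − 15s^2 + 5s + 15) + (25s^2 − 25)
  −5s^3 − 15s^2 + 5s + 15 = (−(1/5)s − 3/5)(25s^2 − 25) + (0)
Last nonzero remainder: 25s^2 − 25. Dividing through by 25 gives the monic gcd s^2 − 1.

s^2 − 1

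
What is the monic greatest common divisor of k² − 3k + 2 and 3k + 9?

Euclidean algorithm in ℚ[k]:
  k² − 3k + 2 = ((1/3)k − 2)(3k + 9) + (20)
  3k + 9 = ((3/20)k + 9/20)(20) + (0)
The last nonzero remainder is the constant 20, so the polynomials are coprime and gcd = 1.

1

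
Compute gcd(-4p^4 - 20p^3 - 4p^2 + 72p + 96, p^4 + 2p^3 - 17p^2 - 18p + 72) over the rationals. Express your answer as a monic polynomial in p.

p^2 + 2p - 8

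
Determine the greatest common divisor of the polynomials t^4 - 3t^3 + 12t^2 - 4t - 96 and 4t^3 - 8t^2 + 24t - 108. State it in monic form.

t - 3

Apply the Euclidean algorithm:
  t^4 - 3t^3 + 12t^2 - 4t - 96 = ((1/4)t - 1/4)(4t^3 - 8t^2 + 24t - 108) + (4t^2 + 29t - 123)
  4t^3 - 8t^2 + 24t - 108 = (t - 37/4)(4t^2 + 29t - 123) + ((1661/4)t - 4983/4)
  4t^2 + 29t - 123 = ((16/1661)t + 164/1661)((1661/4)t - 4983/4) + (0)
Last nonzero remainder: (1661/4)t - 4983/4. Dividing through by 1661/4 gives the monic gcd t - 3.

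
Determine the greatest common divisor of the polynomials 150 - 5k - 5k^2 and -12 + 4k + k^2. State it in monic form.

6 + k

Repeated division with remainder:
  -5k^2 - 5k + 150 = (-5)(k^2 + 4k - 12) + (15k + 90)
  k^2 + 4k - 12 = ((1/15)k - 2/15)(15k + 90) + (0)
Last nonzero remainder: 15k + 90. Dividing through by 15 gives the monic gcd k + 6.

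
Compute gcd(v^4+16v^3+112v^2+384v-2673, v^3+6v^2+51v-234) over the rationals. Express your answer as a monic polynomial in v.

v-3

Repeated division with remainder:
  v^4+16v^3+112v^2+384v-2673 = (v+10)(v^3+6v^2+51v-234) + (v^2+108v-333)
  v^3+6v^2+51v-234 = (v-102)(v^2+108v-333) + (11400v-34200)
  v^2+108v-333 = ((1/11400)v+37/3800)(11400v-34200) + (0)
Last nonzero remainder: 11400v-34200. Dividing through by 11400 gives the monic gcd v-3.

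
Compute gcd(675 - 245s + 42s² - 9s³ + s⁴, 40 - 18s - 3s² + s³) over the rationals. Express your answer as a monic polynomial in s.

-5 + s

Apply the Euclidean algorithm:
  s⁴ - 9s³ + 42s² - 245s + 675 = (s - 6)(s³ - 3s² - 18s + 40) + (42s² - 393s + 915)
  s³ - 3s² - 18s + 40 = ((1/42)s + 89/588)(42s² - 393s + 915) + ((3861/196)s - 19305/196)
  42s² - 393s + 915 = ((2744/1287)s - 11956/1287)((3861/196)s - 19305/196) + (0)
Last nonzero remainder: (3861/196)s - 19305/196. Dividing through by 3861/196 gives the monic gcd s - 5.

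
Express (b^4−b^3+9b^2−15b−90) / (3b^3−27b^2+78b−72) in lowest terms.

Euclidean algorithm in ℚ[b]:
  b^4−b^3+9b^2−15b−90 = ((1/3)b+8/3)(3b^3−27b^2+78b−72) + (55b^2−199b+102)
  3b^3−27b^2+78b−72 = ((3/55)b−888/3025)(55b^2−199b+102) + ((42408/3025)b−127224/3025)
  55b^2−199b+102 = ((166375/42408)b−51425/21204)((42408/3025)b−127224/3025) + (0)
Last nonzero remainder: (42408/3025)b−127224/3025. Dividing through by 42408/3025 gives the monic gcd b−3.
Cancel b−3 from numerator and denominator to get the reduced form.

(b^3+2b^2+15b+30)/(3b^2−18b+24)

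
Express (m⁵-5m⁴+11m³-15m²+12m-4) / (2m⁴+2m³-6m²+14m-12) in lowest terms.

(m²-3m+2)/(2m+6)

By polynomial division,
  m⁵-5m⁴+11m³-15m²+12m-4 = ((1/2)m-3)(2m⁴+2m³-6m²+14m-12) + (20m³-40m²+60m-40)
  2m⁴+2m³-6m²+14m-12 = ((1/10)m+3/10)(20m³-40m²+60m-40) + (0)
Last nonzero remainder: 20m³-40m²+60m-40. Dividing through by 20 gives the monic gcd m³-2m²+3m-2.
Cancel m³-2m²+3m-2 from numerator and denominator to get the reduced form.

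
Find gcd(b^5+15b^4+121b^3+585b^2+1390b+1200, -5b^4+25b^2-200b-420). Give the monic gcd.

b^2+5b+6

Euclidean algorithm in ℚ[b]:
  b^5+15b^4+121b^3+585b^2+1390b+1200 = (-(1/5)b-3)(-5b^4+25b^2-200b-420) + (126b^3+620b^2+706b-60)
  -5b^4+25b^2-200b-420 = (-(5/126)b+775/3969)(126b^3+620b^2+706b-60) + (-(270080/3969)b^2-(1350400/3969)b-540160/1323)
  126b^3+620b^2+706b-60 = (-(250047/135040)b+3969/27008)(-(270080/3969)b^2-(1350400/3969)b-540160/1323) + (0)
Last nonzero remainder: -(270080/3969)b^2-(1350400/3969)b-540160/1323. Dividing through by -270080/3969 gives the monic gcd b^2+5b+6.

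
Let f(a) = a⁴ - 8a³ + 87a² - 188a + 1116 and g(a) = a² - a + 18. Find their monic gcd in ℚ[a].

a² - a + 18

Repeated division with remainder:
  a⁴ - 8a³ + 87a² - 188a + 1116 = (a² - 7a + 62)(a² - a + 18) + (0)
The last nonzero remainder a² - a + 18 is already monic.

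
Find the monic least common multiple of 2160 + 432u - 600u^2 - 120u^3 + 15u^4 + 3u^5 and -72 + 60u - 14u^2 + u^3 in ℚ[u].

Euclidean algorithm in ℚ[u]:
  3u^5 + 15u^4 - 120u^3 - 600u^2 + 432u + 2160 = (3u^2 + 57u + 498)(u^3 - 14u^2 + 60u - 72) + (3168u^2 - 25344u + 38016)
  u^3 - 14u^2 + 60u - 72 = ((1/3168)u - 1/528)(3168u^2 - 25344u + 38016) + (0)
Last nonzero remainder: 3168u^2 - 25344u + 38016. Dividing through by 3168 gives the monic gcd u^2 - 8u + 12.
Then lcm(f, g) = f·g / gcd(f, g); expanding and making the result monic gives the answer.

-4320 - 144u + 1344u^2 + 40u^3 - 70u^4 - u^5 + u^6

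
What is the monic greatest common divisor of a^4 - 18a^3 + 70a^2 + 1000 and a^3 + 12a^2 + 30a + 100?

Euclidean algorithm in ℚ[a]:
  a^4 - 18a^3 + 70a^2 + 1000 = (a - 30)(a^3 + 12a^2 + 30a + 100) + (400a^2 + 800a + 4000)
  a^3 + 12a^2 + 30a + 100 = ((1/400)a + 1/40)(400a^2 + 800a + 4000) + (0)
Last nonzero remainder: 400a^2 + 800a + 4000. Dividing through by 400 gives the monic gcd a^2 + 2a + 10.

a^2 + 2a + 10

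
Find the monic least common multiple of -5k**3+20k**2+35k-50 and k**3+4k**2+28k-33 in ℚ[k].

By polynomial division,
  -5k**3+20k**2+35k-50 = (-5)(k**3+4k**2+28k-33) + (40k**2+175k-215)
  k**3+4k**2+28k-33 = ((1/40)k-3/320)(40k**2+175k-215) + ((2241/64)k-2241/64)
  40k**2+175k-215 = ((2560/2241)k+13760/2241)((2241/64)k-2241/64) + (0)
Last nonzero remainder: (2241/64)k-2241/64. Dividing through by 2241/64 gives the monic gcd k-1.
Then lcm(f, g) = f·g / gcd(f, g); expanding and making the result monic gives the answer.

k**5+k**4+6k**3-157k**2-181k+330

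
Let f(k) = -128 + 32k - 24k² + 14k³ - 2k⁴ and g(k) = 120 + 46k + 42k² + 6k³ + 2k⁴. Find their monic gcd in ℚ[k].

4 + k + k²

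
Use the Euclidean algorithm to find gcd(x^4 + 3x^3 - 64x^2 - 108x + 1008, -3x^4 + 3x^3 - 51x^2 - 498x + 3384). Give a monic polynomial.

x^2 + 2x - 24

By polynomial division,
  x^4 + 3x^3 - 64x^2 - 108x + 1008 = (-1/3)(-3x^4 + 3x^3 - 51x^2 - 498x + 3384) + (4x^3 - 81x^2 - 274x + 2136)
  -3x^4 + 3x^3 - 51x^2 - 498x + 3384 = (-(3/4)x - 231/16)(4x^3 - 81x^2 - 274x + 2136) + (-(22815/16)x^2 - (22815/8)x + 68445/2)
  4x^3 - 81x^2 - 274x + 2136 = (-(64/22815)x + 1424/22815)(-(22815/16)x^2 - (22815/8)x + 68445/2) + (0)
Last nonzero remainder: -(22815/16)x^2 - (22815/8)x + 68445/2. Dividing through by -22815/16 gives the monic gcd x^2 + 2x - 24.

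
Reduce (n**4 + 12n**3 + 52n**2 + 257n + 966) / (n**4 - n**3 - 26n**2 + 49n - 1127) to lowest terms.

Apply the Euclidean algorithm:
  n**4 + 12n**3 + 52n**2 + 257n + 966 = (n**4 - n**3 - 26n**2 + 49n - 1127) + (13n**3 + 78n**2 + 208n + 2093)
  n**4 - n**3 - 26n**2 + 49n - 1127 = ((1/13)n - 7/13)(13n**3 + 78n**2 + 208n + 2093) + (0)
Last nonzero remainder: 13n**3 + 78n**2 + 208n + 2093. Dividing through by 13 gives the monic gcd n**3 + 6n**2 + 16n + 161.
Cancel n**3 + 6n**2 + 16n + 161 from numerator and denominator to get the reduced form.

(n + 6)/(n - 7)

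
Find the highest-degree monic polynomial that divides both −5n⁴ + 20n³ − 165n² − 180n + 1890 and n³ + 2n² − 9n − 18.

Euclidean algorithm in ℚ[n]:
  −5n⁴ + 20n³ − 165n² − 180n + 1890 = (−5n + 30)(n³ + 2n² − 9n − 18) + (−270n² + 2430)
  n³ + 2n² − 9n − 18 = (−(1/270)n − 1/135)(−270n² + 2430) + (0)
Last nonzero remainder: −270n² + 2430. Dividing through by −270 gives the monic gcd n² − 9.

n² − 9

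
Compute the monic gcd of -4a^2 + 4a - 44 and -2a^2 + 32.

1

Repeated division with remainder:
  -4a^2 + 4a - 44 = (2)(-2a^2 + 32) + (4a - 108)
  -2a^2 + 32 = (-(1/2)a - 27/2)(4a - 108) + (-1426)
  4a - 108 = (-(2/713)a + 54/713)(-1426) + (0)
The last nonzero remainder is the constant -1426, so the polynomials are coprime and gcd = 1.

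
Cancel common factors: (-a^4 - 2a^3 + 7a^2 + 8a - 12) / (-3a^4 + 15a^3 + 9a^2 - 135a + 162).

(a^2 + a - 2)/(3a^2 - 18a + 27)

Repeated division with remainder:
  -a^4 - 2a^3 + 7a^2 + 8a - 12 = (1/3)(-3a^4 + 15a^3 + 9a^2 - 135a + 162) + (-7a^3 + 4a^2 + 53a - 66)
  -3a^4 + 15a^3 + 9a^2 - 135a + 162 = ((3/7)a - 93/49)(-7a^3 + 4a^2 + 53a - 66) + (-(300/49)a^2 - (300/49)a + 1800/49)
  -7a^3 + 4a^2 + 53a - 66 = ((343/300)a - 539/300)(-(300/49)a^2 - (300/49)a + 1800/49) + (0)
Last nonzero remainder: -(300/49)a^2 - (300/49)a + 1800/49. Dividing through by -300/49 gives the monic gcd a^2 + a - 6.
Cancel a^2 + a - 6 from numerator and denominator to get the reduced form.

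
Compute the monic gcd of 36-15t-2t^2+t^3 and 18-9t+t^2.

-3+t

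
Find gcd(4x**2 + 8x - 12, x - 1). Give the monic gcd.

x - 1

Euclidean algorithm in ℚ[x]:
  4x**2 + 8x - 12 = (4x + 12)(x - 1) + (0)
The last nonzero remainder x - 1 is already monic.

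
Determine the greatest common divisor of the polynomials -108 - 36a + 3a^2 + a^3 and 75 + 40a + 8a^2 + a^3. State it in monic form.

Euclidean algorithm in ℚ[a]:
  a^3 + 3a^2 - 36a - 108 = (a^3 + 8a^2 + 40a + 75) + (-5a^2 - 76a - 183)
  a^3 + 8a^2 + 40a + 75 = (-(1/5)a + 36/25)(-5a^2 - 76a - 183) + ((2821/25)a + 8463/25)
  -5a^2 - 76a - 183 = (-(125/2821)a - 1525/2821)((2821/25)a + 8463/25) + (0)
Last nonzero remainder: (2821/25)a + 8463/25. Dividing through by 2821/25 gives the monic gcd a + 3.

3 + a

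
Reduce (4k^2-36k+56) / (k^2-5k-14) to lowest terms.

(4k-8)/(k+2)

Repeated division with remainder:
  4k^2-36k+56 = (4)(k^2-5k-14) + (-16k+112)
  k^2-5k-14 = (-(1/16)k-1/8)(-16k+112) + (0)
Last nonzero remainder: -16k+112. Dividing through by -16 gives the monic gcd k-7.
Cancel k-7 from numerator and denominator to get the reduced form.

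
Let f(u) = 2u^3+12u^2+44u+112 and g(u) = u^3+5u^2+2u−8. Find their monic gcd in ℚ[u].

u+4

Apply the Euclidean algorithm:
  2u^3+12u^2+44u+112 = (2)(u^3+5u^2+2u−8) + (2u^2+40u+128)
  u^3+5u^2+2u−8 = ((1/2)u−15/2)(2u^2+40u+128) + (238u+952)
  2u^2+40u+128 = ((1/119)u+16/119)(238u+952) + (0)
Last nonzero remainder: 238u+952. Dividing through by 238 gives the monic gcd u+4.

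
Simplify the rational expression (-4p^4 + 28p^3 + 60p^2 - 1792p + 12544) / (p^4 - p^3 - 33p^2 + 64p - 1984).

(-4p^2 + 28p - 196)/(p^2 - p + 31)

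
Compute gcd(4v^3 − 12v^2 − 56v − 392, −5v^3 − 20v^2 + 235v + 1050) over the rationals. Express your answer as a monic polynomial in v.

v − 7

Euclidean algorithm in ℚ[v]:
  4v^3 − 12v^2 − 56v − 392 = (−4/5)(−5v^3 − 20v^2 + 235v + 1050) + (−28v^2 + 132v + 448)
  −5v^3 − 20v^2 + 235v + 1050 = ((5/28)v + 305/196)(−28v^2 + 132v + 448) + (−(2470/49)v + 2470/7)
  −28v^2 + 132v + 448 = ((686/1235)v + 1568/1235)(−(2470/49)v + 2470/7) + (0)
Last nonzero remainder: −(2470/49)v + 2470/7. Dividing through by −2470/49 gives the monic gcd v − 7.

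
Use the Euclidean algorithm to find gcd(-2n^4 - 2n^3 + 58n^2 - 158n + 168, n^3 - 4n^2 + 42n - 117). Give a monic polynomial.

Apply the Euclidean algorithm:
  -2n^4 - 2n^3 + 58n^2 - 158n + 168 = (-2n - 10)(n^3 - 4n^2 + 42n - 117) + (102n^2 + 28n - 1002)
  n^3 - 4n^2 + 42n - 117 = ((1/102)n - 109/2601)(102n^2 + 28n - 1002) + ((137845/2601)n - 137845/867)
  102n^2 + 28n - 1002 = ((265302/137845)n + 868734/137845)((137845/2601)n - 137845/867) + (0)
Last nonzero remainder: (137845/2601)n - 137845/867. Dividing through by 137845/2601 gives the monic gcd n - 3.

n - 3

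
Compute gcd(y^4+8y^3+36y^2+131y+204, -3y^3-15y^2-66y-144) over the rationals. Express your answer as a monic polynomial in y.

y+3

Euclidean algorithm in ℚ[y]:
  y^4+8y^3+36y^2+131y+204 = (-(1/3)y-1)(-3y^3-15y^2-66y-144) + (-y^2+17y+60)
  -3y^3-15y^2-66y-144 = (3y+66)(-y^2+17y+60) + (-1368y-4104)
  -y^2+17y+60 = ((1/1368)y-5/342)(-1368y-4104) + (0)
Last nonzero remainder: -1368y-4104. Dividing through by -1368 gives the monic gcd y+3.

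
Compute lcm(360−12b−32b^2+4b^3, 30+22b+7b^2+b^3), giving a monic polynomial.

900+330b−2b^2−25b^3−4b^4+b^5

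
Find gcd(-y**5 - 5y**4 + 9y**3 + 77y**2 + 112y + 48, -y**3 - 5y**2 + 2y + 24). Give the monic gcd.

y**2 + 7y + 12

Repeated division with remainder:
  -y**5 - 5y**4 + 9y**3 + 77y**2 + 112y + 48 = (y**2 - 7)(-y**3 - 5y**2 + 2y + 24) + (18y**2 + 126y + 216)
  -y**3 - 5y**2 + 2y + 24 = (-(1/18)y + 1/9)(18y**2 + 126y + 216) + (0)
Last nonzero remainder: 18y**2 + 126y + 216. Dividing through by 18 gives the monic gcd y**2 + 7y + 12.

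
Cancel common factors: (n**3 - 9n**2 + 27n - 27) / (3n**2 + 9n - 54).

Apply the Euclidean algorithm:
  n**3 - 9n**2 + 27n - 27 = ((1/3)n - 4)(3n**2 + 9n - 54) + (81n - 243)
  3n**2 + 9n - 54 = ((1/27)n + 2/9)(81n - 243) + (0)
Last nonzero remainder: 81n - 243. Dividing through by 81 gives the monic gcd n - 3.
Cancel n - 3 from numerator and denominator to get the reduced form.

(n**2 - 6n + 9)/(3n + 18)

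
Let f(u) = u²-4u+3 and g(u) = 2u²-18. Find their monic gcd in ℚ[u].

u-3

By polynomial division,
  u²-4u+3 = (1/2)(2u²-18) + (-4u+12)
  2u²-18 = (-(1/2)u-3/2)(-4u+12) + (0)
Last nonzero remainder: -4u+12. Dividing through by -4 gives the monic gcd u-3.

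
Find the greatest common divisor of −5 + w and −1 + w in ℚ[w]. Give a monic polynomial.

Euclidean algorithm in ℚ[w]:
  w − 5 = (w − 1) + (−4)
  w − 1 = (−(1/4)w + 1/4)(−4) + (0)
The last nonzero remainder is the constant −4, so the polynomials are coprime and gcd = 1.

1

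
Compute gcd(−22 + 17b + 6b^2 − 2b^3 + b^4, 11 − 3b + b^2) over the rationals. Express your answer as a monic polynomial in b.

Repeated division with remainder:
  b^4 − 2b^3 + 6b^2 + 17b − 22 = (b^2 + b − 2)(b^2 − 3b + 11) + (0)
The last nonzero remainder b^2 − 3b + 11 is already monic.

11 − 3b + b^2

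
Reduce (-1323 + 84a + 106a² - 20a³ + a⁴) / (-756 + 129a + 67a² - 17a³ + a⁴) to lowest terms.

Euclidean algorithm in ℚ[a]:
  a⁴ - 20a³ + 106a² + 84a - 1323 = (a⁴ - 17a³ + 67a² + 129a - 756) + (-3a³ + 39a² - 45a - 567)
  a⁴ - 17a³ + 67a² + 129a - 756 = (-(1/3)a + 4/3)(-3a³ + 39a² - 45a - 567) + (0)
Last nonzero remainder: -3a³ + 39a² - 45a - 567. Dividing through by -3 gives the monic gcd a³ - 13a² + 15a + 189.
Cancel a³ - 13a² + 15a + 189 from numerator and denominator to get the reduced form.

(-7 + a)/(-4 + a)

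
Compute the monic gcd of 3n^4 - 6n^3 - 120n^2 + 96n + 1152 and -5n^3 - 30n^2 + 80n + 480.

n^2 - 16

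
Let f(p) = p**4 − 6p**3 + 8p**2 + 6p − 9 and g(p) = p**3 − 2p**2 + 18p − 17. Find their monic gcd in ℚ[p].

p − 1

By polynomial division,
  p**4 − 6p**3 + 8p**2 + 6p − 9 = (p − 4)(p**3 − 2p**2 + 18p − 17) + (−18p**2 + 95p − 77)
  p**3 − 2p**2 + 18p − 17 = (−(1/18)p − 59/324)(−18p**2 + 95p − 77) + ((10051/324)p − 10051/324)
  −18p**2 + 95p − 77 = (−(5832/10051)p + 24948/10051)((10051/324)p − 10051/324) + (0)
Last nonzero remainder: (10051/324)p − 10051/324. Dividing through by 10051/324 gives the monic gcd p − 1.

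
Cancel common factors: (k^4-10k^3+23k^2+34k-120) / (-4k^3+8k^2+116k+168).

By polynomial division,
  k^4-10k^3+23k^2+34k-120 = (-(1/4)k+2)(-4k^3+8k^2+116k+168) + (36k^2-156k-456)
  -4k^3+8k^2+116k+168 = (-(1/9)k-7/27)(36k^2-156k-456) + ((224/9)k+448/9)
  36k^2-156k-456 = ((81/56)k-513/56)((224/9)k+448/9) + (0)
Last nonzero remainder: (224/9)k+448/9. Dividing through by 224/9 gives the monic gcd k+2.
Cancel k+2 from numerator and denominator to get the reduced form.

(-k^3+12k^2-47k+60)/(4k^2-16k-84)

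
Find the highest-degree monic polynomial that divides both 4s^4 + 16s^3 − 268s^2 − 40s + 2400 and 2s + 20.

s + 10

By polynomial division,
  4s^4 + 16s^3 − 268s^2 − 40s + 2400 = (2s^3 − 12s^2 − 14s + 120)(2s + 20) + (0)
Last nonzero remainder: 2s + 20. Dividing through by 2 gives the monic gcd s + 10.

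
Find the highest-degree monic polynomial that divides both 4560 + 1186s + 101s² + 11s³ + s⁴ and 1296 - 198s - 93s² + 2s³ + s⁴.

48 + 14s + s²

Apply the Euclidean algorithm:
  s⁴ + 11s³ + 101s² + 1186s + 4560 = (s⁴ + 2s³ - 93s² - 198s + 1296) + (9s³ + 194s² + 1384s + 3264)
  s⁴ + 2s³ - 93s² - 198s + 1296 = ((1/9)s - 176/81)(9s³ + 194s² + 1384s + 3264) + ((14155/81)s² + (198170/81)s + 226480/27)
  9s³ + 194s² + 1384s + 3264 = ((729/14155)s + 5508/14155)((14155/81)s² + (198170/81)s + 226480/27) + (0)
Last nonzero remainder: (14155/81)s² + (198170/81)s + 226480/27. Dividing through by 14155/81 gives the monic gcd s² + 14s + 48.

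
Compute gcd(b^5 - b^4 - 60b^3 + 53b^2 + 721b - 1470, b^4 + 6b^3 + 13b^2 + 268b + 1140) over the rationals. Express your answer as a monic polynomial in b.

Euclidean algorithm in ℚ[b]:
  b^5 - b^4 - 60b^3 + 53b^2 + 721b - 1470 = (b - 7)(b^4 + 6b^3 + 13b^2 + 268b + 1140) + (-31b^3 - 124b^2 + 1457b + 6510)
  b^4 + 6b^3 + 13b^2 + 268b + 1140 = (-(1/31)b - 2/31)(-31b^3 - 124b^2 + 1457b + 6510) + (52b^2 + 572b + 1560)
  -31b^3 - 124b^2 + 1457b + 6510 = (-(31/52)b + 217/52)(52b^2 + 572b + 1560) + (0)
Last nonzero remainder: 52b^2 + 572b + 1560. Dividing through by 52 gives the monic gcd b^2 + 11b + 30.

b^2 + 11b + 30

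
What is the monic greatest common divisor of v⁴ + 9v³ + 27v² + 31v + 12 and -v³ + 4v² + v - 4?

v + 1

By polynomial division,
  v⁴ + 9v³ + 27v² + 31v + 12 = (-v - 13)(-v³ + 4v² + v - 4) + (80v² + 40v - 40)
  -v³ + 4v² + v - 4 = (-(1/80)v + 9/160)(80v² + 40v - 40) + (-(7/4)v - 7/4)
  80v² + 40v - 40 = (-(320/7)v + 160/7)(-(7/4)v - 7/4) + (0)
Last nonzero remainder: -(7/4)v - 7/4. Dividing through by -7/4 gives the monic gcd v + 1.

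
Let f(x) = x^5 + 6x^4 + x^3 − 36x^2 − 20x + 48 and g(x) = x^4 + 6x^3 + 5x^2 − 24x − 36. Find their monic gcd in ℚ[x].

x^3 + 3x^2 − 4x − 12

Repeated division with remainder:
  x^5 + 6x^4 + x^3 − 36x^2 − 20x + 48 = (x)(x^4 + 6x^3 + 5x^2 − 24x − 36) + (−4x^3 − 12x^2 + 16x + 48)
  x^4 + 6x^3 + 5x^2 − 24x − 36 = (−(1/4)x − 3/4)(−4x^3 − 12x^2 + 16x + 48) + (0)
Last nonzero remainder: −4x^3 − 12x^2 + 16x + 48. Dividing through by −4 gives the monic gcd x^3 + 3x^2 − 4x − 12.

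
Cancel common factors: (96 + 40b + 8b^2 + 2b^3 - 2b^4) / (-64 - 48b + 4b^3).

Repeated division with remainder:
  -2b^4 + 2b^3 + 8b^2 + 40b + 96 = (-(1/2)b + 1/2)(4b^3 - 48b - 64) + (-16b^2 + 32b + 128)
  4b^3 - 48b - 64 = (-(1/4)b - 1/2)(-16b^2 + 32b + 128) + (0)
Last nonzero remainder: -16b^2 + 32b + 128. Dividing through by -16 gives the monic gcd b^2 - 2b - 8.
Cancel b^2 - 2b - 8 from numerator and denominator to get the reduced form.

(-6 - b - b^2)/(4 + 2b)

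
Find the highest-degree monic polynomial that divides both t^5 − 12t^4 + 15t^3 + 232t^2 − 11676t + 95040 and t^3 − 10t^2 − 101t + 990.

t^3 − 10t^2 − 101t + 990

Repeated division with remainder:
  t^5 − 12t^4 + 15t^3 + 232t^2 − 11676t + 95040 = (t^2 − 2t + 96)(t^3 − 10t^2 − 101t + 990) + (0)
The last nonzero remainder t^3 − 10t^2 − 101t + 990 is already monic.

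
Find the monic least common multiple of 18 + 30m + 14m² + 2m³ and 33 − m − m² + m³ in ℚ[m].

Repeated division with remainder:
  2m³ + 14m² + 30m + 18 = (2)(m³ − m² − m + 33) + (16m² + 32m − 48)
  m³ − m² − m + 33 = ((1/16)m − 3/16)(16m² + 32m − 48) + (8m + 24)
  16m² + 32m − 48 = (2m − 2)(8m + 24) + (0)
Last nonzero remainder: 8m + 24. Dividing through by 8 gives the monic gcd m + 3.
Then lcm(f, g) = f·g / gcd(f, g); expanding and making the result monic gives the answer.

99 + 129m + 26m² − 2m³ + 3m⁴ + m⁵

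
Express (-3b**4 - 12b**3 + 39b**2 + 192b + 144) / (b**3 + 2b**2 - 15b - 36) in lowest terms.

(-3b**2 - 15b - 12)/(b + 3)

Repeated division with remainder:
  -3b**4 - 12b**3 + 39b**2 + 192b + 144 = (-3b - 6)(b**3 + 2b**2 - 15b - 36) + (6b**2 - 6b - 72)
  b**3 + 2b**2 - 15b - 36 = ((1/6)b + 1/2)(6b**2 - 6b - 72) + (0)
Last nonzero remainder: 6b**2 - 6b - 72. Dividing through by 6 gives the monic gcd b**2 - b - 12.
Cancel b**2 - b - 12 from numerator and denominator to get the reduced form.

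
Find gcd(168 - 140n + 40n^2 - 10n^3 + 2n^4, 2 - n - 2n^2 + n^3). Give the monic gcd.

Euclidean algorithm in ℚ[n]:
  2n^4 - 10n^3 + 40n^2 - 140n + 168 = (2n - 6)(n^3 - 2n^2 - n + 2) + (30n^2 - 150n + 180)
  n^3 - 2n^2 - n + 2 = ((1/30)n + 1/10)(30n^2 - 150n + 180) + (8n - 16)
  30n^2 - 150n + 180 = ((15/4)n - 45/4)(8n - 16) + (0)
Last nonzero remainder: 8n - 16. Dividing through by 8 gives the monic gcd n - 2.

-2 + n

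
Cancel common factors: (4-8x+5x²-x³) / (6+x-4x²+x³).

(-2+3x-x²)/(-3-2x+x²)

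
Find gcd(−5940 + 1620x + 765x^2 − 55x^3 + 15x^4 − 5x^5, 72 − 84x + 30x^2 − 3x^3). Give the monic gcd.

Euclidean algorithm in ℚ[x]:
  −5x^5 + 15x^4 − 55x^3 + 765x^2 + 1620x − 5940 = ((5/3)x^2 + (35/3)x + 265/3)(−3x^3 + 30x^2 − 84x + 72) + (−1025x^2 + 8200x − 12300)
  −3x^3 + 30x^2 − 84x + 72 = ((3/1025)x − 6/1025)(−1025x^2 + 8200x − 12300) + (0)
Last nonzero remainder: −1025x^2 + 8200x − 12300. Dividing through by −1025 gives the monic gcd x^2 − 8x + 12.

12 − 8x + x^2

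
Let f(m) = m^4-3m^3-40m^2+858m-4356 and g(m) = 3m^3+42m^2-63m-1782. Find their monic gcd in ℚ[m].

m^2+5m-66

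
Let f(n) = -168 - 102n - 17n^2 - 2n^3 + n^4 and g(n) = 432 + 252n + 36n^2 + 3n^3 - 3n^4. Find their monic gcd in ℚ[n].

24 + 18n + 5n^2 + n^3

By polynomial division,
  n^4 - 2n^3 - 17n^2 - 102n - 168 = (-1/3)(-3n^4 + 3n^3 + 36n^2 + 252n + 432) + (-n^3 - 5n^2 - 18n - 24)
  -3n^4 + 3n^3 + 36n^2 + 252n + 432 = (3n - 18)(-n^3 - 5n^2 - 18n - 24) + (0)
Last nonzero remainder: -n^3 - 5n^2 - 18n - 24. Dividing through by -1 gives the monic gcd n^3 + 5n^2 + 18n + 24.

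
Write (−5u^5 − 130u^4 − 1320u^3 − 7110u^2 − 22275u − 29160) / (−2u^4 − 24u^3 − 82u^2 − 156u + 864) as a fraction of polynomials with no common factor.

By polynomial division,
  −5u^5 − 130u^4 − 1320u^3 − 7110u^2 − 22275u − 29160 = ((5/2)u + 35)(−2u^4 − 24u^3 − 82u^2 − 156u + 864) + (−275u^3 − 3850u^2 − 18975u − 59400)
  −2u^4 − 24u^3 − 82u^2 − 156u + 864 = ((2/275)u − 4/275)(−275u^3 − 3850u^2 − 18975u − 59400) + (0)
Last nonzero remainder: −275u^3 − 3850u^2 − 18975u − 59400. Dividing through by −275 gives the monic gcd u^3 + 14u^2 + 69u + 216.
Cancel u^3 + 14u^2 + 69u + 216 from numerator and denominator to get the reduced form.

(5u^2 + 60u + 135)/(2u − 4)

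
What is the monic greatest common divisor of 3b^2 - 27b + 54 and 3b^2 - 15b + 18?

Repeated division with remainder:
  3b^2 - 27b + 54 = (3b^2 - 15b + 18) + (-12b + 36)
  3b^2 - 15b + 18 = (-(1/4)b + 1/2)(-12b + 36) + (0)
Last nonzero remainder: -12b + 36. Dividing through by -12 gives the monic gcd b - 3.

b - 3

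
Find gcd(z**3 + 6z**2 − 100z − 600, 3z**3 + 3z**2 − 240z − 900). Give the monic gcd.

Apply the Euclidean algorithm:
  z**3 + 6z**2 − 100z − 600 = (1/3)(3z**3 + 3z**2 − 240z − 900) + (5z**2 − 20z − 300)
  3z**3 + 3z**2 − 240z − 900 = ((3/5)z + 3)(5z**2 − 20z − 300) + (0)
Last nonzero remainder: 5z**2 − 20z − 300. Dividing through by 5 gives the monic gcd z**2 − 4z − 60.

z**2 − 4z − 60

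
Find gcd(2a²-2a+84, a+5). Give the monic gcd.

1

By polynomial division,
  2a²-2a+84 = (2a-12)(a+5) + (144)
  a+5 = ((1/144)a+5/144)(144) + (0)
The last nonzero remainder is the constant 144, so the polynomials are coprime and gcd = 1.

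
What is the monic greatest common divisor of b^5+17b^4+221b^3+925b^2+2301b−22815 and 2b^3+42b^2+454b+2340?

By polynomial division,
  b^5+17b^4+221b^3+925b^2+2301b−22815 = ((1/2)b^2−2b+39)(2b^3+42b^2+454b+2340) + (−975b^2−10725b−114075)
  2b^3+42b^2+454b+2340 = (−(2/975)b−4/195)(−975b^2−10725b−114075) + (0)
Last nonzero remainder: −975b^2−10725b−114075. Dividing through by −975 gives the monic gcd b^2+11b+117.

b^2+11b+117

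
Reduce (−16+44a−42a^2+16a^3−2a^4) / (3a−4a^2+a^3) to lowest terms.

(16−28a+14a^2−2a^3)/(−3a+a^2)

Euclidean algorithm in ℚ[a]:
  −2a^4+16a^3−42a^2+44a−16 = (−2a+8)(a^3−4a^2+3a) + (−4a^2+20a−16)
  a^3−4a^2+3a = (−(1/4)a−1/4)(−4a^2+20a−16) + (4a−4)
  −4a^2+20a−16 = (−a+4)(4a−4) + (0)
Last nonzero remainder: 4a−4. Dividing through by 4 gives the monic gcd a−1.
Cancel a−1 from numerator and denominator to get the reduced form.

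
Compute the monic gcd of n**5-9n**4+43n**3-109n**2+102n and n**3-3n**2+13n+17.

Euclidean algorithm in ℚ[n]:
  n**5-9n**4+43n**3-109n**2+102n = (n**2-6n+12)(n**3-3n**2+13n+17) + (-12n**2+48n-204)
  n**3-3n**2+13n+17 = (-(1/12)n-1/12)(-12n**2+48n-204) + (0)
Last nonzero remainder: -12n**2+48n-204. Dividing through by -12 gives the monic gcd n**2-4n+17.

n**2-4n+17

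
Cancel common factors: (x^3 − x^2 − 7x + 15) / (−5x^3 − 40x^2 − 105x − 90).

(−x^2 + 4x − 5)/(5x^2 + 25x + 30)

By polynomial division,
  x^3 − x^2 − 7x + 15 = (−1/5)(−5x^3 − 40x^2 − 105x − 90) + (−9x^2 − 28x − 3)
  −5x^3 − 40x^2 − 105x − 90 = ((5/9)x + 220/81)(−9x^2 − 28x − 3) + (−(2210/81)x − 2210/27)
  −9x^2 − 28x − 3 = ((729/2210)x + 81/2210)(−(2210/81)x − 2210/27) + (0)
Last nonzero remainder: −(2210/81)x − 2210/27. Dividing through by −2210/81 gives the monic gcd x + 3.
Cancel x + 3 from numerator and denominator to get the reduced form.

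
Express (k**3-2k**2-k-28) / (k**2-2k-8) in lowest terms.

(k**2+2k+7)/(k+2)

Repeated division with remainder:
  k**3-2k**2-k-28 = (k)(k**2-2k-8) + (7k-28)
  k**2-2k-8 = ((1/7)k+2/7)(7k-28) + (0)
Last nonzero remainder: 7k-28. Dividing through by 7 gives the monic gcd k-4.
Cancel k-4 from numerator and denominator to get the reduced form.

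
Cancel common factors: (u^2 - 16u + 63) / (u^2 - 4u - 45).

Euclidean algorithm in ℚ[u]:
  u^2 - 16u + 63 = (u^2 - 4u - 45) + (-12u + 108)
  u^2 - 4u - 45 = (-(1/12)u - 5/12)(-12u + 108) + (0)
Last nonzero remainder: -12u + 108. Dividing through by -12 gives the monic gcd u - 9.
Cancel u - 9 from numerator and denominator to get the reduced form.

(u - 7)/(u + 5)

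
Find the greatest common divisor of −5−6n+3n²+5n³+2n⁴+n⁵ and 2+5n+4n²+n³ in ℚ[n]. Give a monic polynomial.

1+2n+n²

By polynomial division,
  n⁵+2n⁴+5n³+3n²−6n−5 = (n²−2n+8)(n³+4n²+5n+2) + (−21n²−42n−21)
  n³+4n²+5n+2 = (−(1/21)n−2/21)(−21n²−42n−21) + (0)
Last nonzero remainder: −21n²−42n−21. Dividing through by −21 gives the monic gcd n²+2n+1.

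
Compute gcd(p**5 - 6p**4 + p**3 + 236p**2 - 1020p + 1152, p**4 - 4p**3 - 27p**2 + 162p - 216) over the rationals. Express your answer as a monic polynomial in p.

p**2 + 3p - 18

By polynomial division,
  p**5 - 6p**4 + p**3 + 236p**2 - 1020p + 1152 = (p - 2)(p**4 - 4p**3 - 27p**2 + 162p - 216) + (20p**3 + 20p**2 - 480p + 720)
  p**4 - 4p**3 - 27p**2 + 162p - 216 = ((1/20)p - 1/4)(20p**3 + 20p**2 - 480p + 720) + (2p**2 + 6p - 36)
  20p**3 + 20p**2 - 480p + 720 = (10p - 20)(2p**2 + 6p - 36) + (0)
Last nonzero remainder: 2p**2 + 6p - 36. Dividing through by 2 gives the monic gcd p**2 + 3p - 18.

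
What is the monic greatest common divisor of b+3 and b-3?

1

Repeated division with remainder:
  b+3 = (b-3) + (6)
  b-3 = ((1/6)b-1/2)(6) + (0)
The last nonzero remainder is the constant 6, so the polynomials are coprime and gcd = 1.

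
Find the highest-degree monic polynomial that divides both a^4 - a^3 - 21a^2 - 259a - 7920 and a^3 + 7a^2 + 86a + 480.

a^2 + a + 80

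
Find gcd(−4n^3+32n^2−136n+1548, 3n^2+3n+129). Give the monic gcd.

n^2+n+43

Euclidean algorithm in ℚ[n]:
  −4n^3+32n^2−136n+1548 = (−(4/3)n+12)(3n^2+3n+129) + (0)
Last nonzero remainder: 3n^2+3n+129. Dividing through by 3 gives the monic gcd n^2+n+43.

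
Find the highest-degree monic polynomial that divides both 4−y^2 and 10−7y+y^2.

−2+y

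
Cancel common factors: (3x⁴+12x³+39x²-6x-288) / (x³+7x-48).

By polynomial division,
  3x⁴+12x³+39x²-6x-288 = (3x+12)(x³+7x-48) + (18x²+54x+288)
  x³+7x-48 = ((1/18)x-1/6)(18x²+54x+288) + (0)
Last nonzero remainder: 18x²+54x+288. Dividing through by 18 gives the monic gcd x²+3x+16.
Cancel x²+3x+16 from numerator and denominator to get the reduced form.

(3x²+3x-18)/(x-3)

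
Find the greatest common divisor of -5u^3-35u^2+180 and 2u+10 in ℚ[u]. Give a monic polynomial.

Repeated division with remainder:
  -5u^3-35u^2+180 = (-(5/2)u^2-5u+25)(2u+10) + (-70)
  2u+10 = (-(1/35)u-1/7)(-70) + (0)
The last nonzero remainder is the constant -70, so the polynomials are coprime and gcd = 1.

1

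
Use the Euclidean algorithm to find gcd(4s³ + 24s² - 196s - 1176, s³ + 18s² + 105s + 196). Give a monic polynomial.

s + 7

By polynomial division,
  4s³ + 24s² - 196s - 1176 = (4)(s³ + 18s² + 105s + 196) + (-48s² - 616s - 1960)
  s³ + 18s² + 105s + 196 = (-(1/48)s - 31/288)(-48s² - 616s - 1960) + (-(77/36)s - 539/36)
  -48s² - 616s - 1960 = ((1728/77)s + 1440/11)(-(77/36)s - 539/36) + (0)
Last nonzero remainder: -(77/36)s - 539/36. Dividing through by -77/36 gives the monic gcd s + 7.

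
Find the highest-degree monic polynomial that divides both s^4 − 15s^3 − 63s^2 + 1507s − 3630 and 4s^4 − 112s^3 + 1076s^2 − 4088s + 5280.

s^2 − 14s + 33

By polynomial division,
  s^4 − 15s^3 − 63s^2 + 1507s − 3630 = (1/4)(4s^4 − 112s^3 + 1076s^2 − 4088s + 5280) + (13s^3 − 332s^2 + 2529s − 4950)
  4s^4 − 112s^3 + 1076s^2 − 4088s + 5280 = ((4/13)s − 128/169)(13s^3 − 332s^2 + 2529s − 4950) + ((7840/169)s^2 − (109760/169)s + 258720/169)
  13s^3 − 332s^2 + 2529s − 4950 = ((2197/7840)s − 2535/784)((7840/169)s^2 − (109760/169)s + 258720/169) + (0)
Last nonzero remainder: (7840/169)s^2 − (109760/169)s + 258720/169. Dividing through by 7840/169 gives the monic gcd s^2 − 14s + 33.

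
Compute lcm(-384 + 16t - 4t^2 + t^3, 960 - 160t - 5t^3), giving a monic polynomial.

By polynomial division,
  t^3 - 4t^2 + 16t - 384 = (-1/5)(-5t^3 - 160t + 960) + (-4t^2 - 16t - 192)
  -5t^3 - 160t + 960 = ((5/4)t - 5)(-4t^2 - 16t - 192) + (0)
Last nonzero remainder: -4t^2 - 16t - 192. Dividing through by -4 gives the monic gcd t^2 + 4t + 48.
Then lcm(f, g) = f·g / gcd(f, g); expanding and making the result monic gives the answer.

1536 - 448t + 32t^2 - 8t^3 + t^4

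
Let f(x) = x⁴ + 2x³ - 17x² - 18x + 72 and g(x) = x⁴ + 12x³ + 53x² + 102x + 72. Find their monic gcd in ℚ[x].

x² + 7x + 12

Repeated division with remainder:
  x⁴ + 2x³ - 17x² - 18x + 72 = (x⁴ + 12x³ + 53x² + 102x + 72) + (-10x³ - 70x² - 120x)
  x⁴ + 12x³ + 53x² + 102x + 72 = (-(1/10)x - 1/2)(-10x³ - 70x² - 120x) + (6x² + 42x + 72)
  -10x³ - 70x² - 120x = (-(5/3)x)(6x² + 42x + 72) + (0)
Last nonzero remainder: 6x² + 42x + 72. Dividing through by 6 gives the monic gcd x² + 7x + 12.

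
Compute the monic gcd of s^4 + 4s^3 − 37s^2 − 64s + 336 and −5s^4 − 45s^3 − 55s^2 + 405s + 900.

s^2 + s − 12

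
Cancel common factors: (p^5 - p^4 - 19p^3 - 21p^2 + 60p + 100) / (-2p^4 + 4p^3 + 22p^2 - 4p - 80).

(-p^2 + 3p + 10)/(2p - 8)

By polynomial division,
  p^5 - p^4 - 19p^3 - 21p^2 + 60p + 100 = (-(1/2)p - 1/2)(-2p^4 + 4p^3 + 22p^2 - 4p - 80) + (-6p^3 - 12p^2 + 18p + 60)
  -2p^4 + 4p^3 + 22p^2 - 4p - 80 = ((1/3)p - 4/3)(-6p^3 - 12p^2 + 18p + 60) + (0)
Last nonzero remainder: -6p^3 - 12p^2 + 18p + 60. Dividing through by -6 gives the monic gcd p^3 + 2p^2 - 3p - 10.
Cancel p^3 + 2p^2 - 3p - 10 from numerator and denominator to get the reduced form.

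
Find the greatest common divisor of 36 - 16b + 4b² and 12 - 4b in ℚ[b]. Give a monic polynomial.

Apply the Euclidean algorithm:
  4b² - 16b + 36 = (-b + 1)(-4b + 12) + (24)
  -4b + 12 = (-(1/6)b + 1/2)(24) + (0)
The last nonzero remainder is the constant 24, so the polynomials are coprime and gcd = 1.

1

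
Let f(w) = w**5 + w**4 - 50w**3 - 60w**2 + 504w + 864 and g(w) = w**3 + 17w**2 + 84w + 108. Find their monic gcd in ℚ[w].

w**2 + 8w + 12

By polynomial division,
  w**5 + w**4 - 50w**3 - 60w**2 + 504w + 864 = (w**2 - 16w + 138)(w**3 + 17w**2 + 84w + 108) + (-1170w**2 - 9360w - 14040)
  w**3 + 17w**2 + 84w + 108 = (-(1/1170)w - 1/130)(-1170w**2 - 9360w - 14040) + (0)
Last nonzero remainder: -1170w**2 - 9360w - 14040. Dividing through by -1170 gives the monic gcd w**2 + 8w + 12.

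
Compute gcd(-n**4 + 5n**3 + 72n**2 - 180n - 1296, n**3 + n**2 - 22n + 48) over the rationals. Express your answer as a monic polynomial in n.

Repeated division with remainder:
  -n**4 + 5n**3 + 72n**2 - 180n - 1296 = (-n + 6)(n**3 + n**2 - 22n + 48) + (44n**2 - 1584)
  n**3 + n**2 - 22n + 48 = ((1/44)n + 1/44)(44n**2 - 1584) + (14n + 84)
  44n**2 - 1584 = ((22/7)n - 132/7)(14n + 84) + (0)
Last nonzero remainder: 14n + 84. Dividing through by 14 gives the monic gcd n + 6.

n + 6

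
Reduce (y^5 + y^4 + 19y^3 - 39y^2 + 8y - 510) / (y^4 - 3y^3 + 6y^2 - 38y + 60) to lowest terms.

(y^2 + 2y + 17)/(y - 2)

Apply the Euclidean algorithm:
  y^5 + y^4 + 19y^3 - 39y^2 + 8y - 510 = (y + 4)(y^4 - 3y^3 + 6y^2 - 38y + 60) + (25y^3 - 25y^2 + 100y - 750)
  y^4 - 3y^3 + 6y^2 - 38y + 60 = ((1/25)y - 2/25)(25y^3 - 25y^2 + 100y - 750) + (0)
Last nonzero remainder: 25y^3 - 25y^2 + 100y - 750. Dividing through by 25 gives the monic gcd y^3 - y^2 + 4y - 30.
Cancel y^3 - y^2 + 4y - 30 from numerator and denominator to get the reduced form.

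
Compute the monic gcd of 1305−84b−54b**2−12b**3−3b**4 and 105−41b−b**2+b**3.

Apply the Euclidean algorithm:
  −3b**4−12b**3−54b**2−84b+1305 = (−3b−15)(b**3−b**2−41b+105) + (−192b**2−384b+2880)
  b**3−b**2−41b+105 = (−(1/192)b+1/64)(−192b**2−384b+2880) + (−20b+60)
  −192b**2−384b+2880 = ((48/5)b+48)(−20b+60) + (0)
Last nonzero remainder: −20b+60. Dividing through by −20 gives the monic gcd b−3.

−3+b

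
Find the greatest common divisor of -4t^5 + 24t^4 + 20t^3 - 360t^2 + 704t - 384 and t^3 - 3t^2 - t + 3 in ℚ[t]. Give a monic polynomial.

Euclidean algorithm in ℚ[t]:
  -4t^5 + 24t^4 + 20t^3 - 360t^2 + 704t - 384 = (-4t^2 + 12t + 52)(t^3 - 3t^2 - t + 3) + (-180t^2 + 720t - 540)
  t^3 - 3t^2 - t + 3 = (-(1/180)t - 1/180)(-180t^2 + 720t - 540) + (0)
Last nonzero remainder: -180t^2 + 720t - 540. Dividing through by -180 gives the monic gcd t^2 - 4t + 3.

t^2 - 4t + 3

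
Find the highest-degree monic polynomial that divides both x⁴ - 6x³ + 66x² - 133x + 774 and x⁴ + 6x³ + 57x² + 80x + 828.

x² - x + 18

Euclidean algorithm in ℚ[x]:
  x⁴ - 6x³ + 66x² - 133x + 774 = (x⁴ + 6x³ + 57x² + 80x + 828) + (-12x³ + 9x² - 213x - 54)
  x⁴ + 6x³ + 57x² + 80x + 828 = (-(1/12)x - 9/16)(-12x³ + 9x² - 213x - 54) + ((709/16)x² - (709/16)x + 6381/8)
  -12x³ + 9x² - 213x - 54 = (-(192/709)x - 48/709)((709/16)x² - (709/16)x + 6381/8) + (0)
Last nonzero remainder: (709/16)x² - (709/16)x + 6381/8. Dividing through by 709/16 gives the monic gcd x² - x + 18.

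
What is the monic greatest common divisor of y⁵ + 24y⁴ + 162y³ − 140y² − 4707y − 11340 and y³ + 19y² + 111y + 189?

y² + 16y + 63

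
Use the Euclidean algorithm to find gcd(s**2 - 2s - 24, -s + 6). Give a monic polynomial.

s - 6

Euclidean algorithm in ℚ[s]:
  s**2 - 2s - 24 = (-s - 4)(-s + 6) + (0)
Last nonzero remainder: -s + 6. Dividing through by -1 gives the monic gcd s - 6.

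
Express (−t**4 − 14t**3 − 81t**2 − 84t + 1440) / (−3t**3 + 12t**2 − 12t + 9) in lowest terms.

Euclidean algorithm in ℚ[t]:
  −t**4 − 14t**3 − 81t**2 − 84t + 1440 = ((1/3)t + 6)(−3t**3 + 12t**2 − 12t + 9) + (−149t**2 − 15t + 1386)
  −3t**3 + 12t**2 − 12t + 9 = ((3/149)t − 1833/22201)(−149t**2 − 15t + 1386) + (−(913449/22201)t + 2740347/22201)
  −149t**2 − 15t + 1386 = ((3307949/913449)t + 3418954/304483)(−(913449/22201)t + 2740347/22201) + (0)
Last nonzero remainder: −(913449/22201)t + 2740347/22201. Dividing through by −913449/22201 gives the monic gcd t − 3.
Cancel t − 3 from numerator and denominator to get the reduced form.

(t**3 + 17t**2 + 132t + 480)/(3t**2 − 3t + 3)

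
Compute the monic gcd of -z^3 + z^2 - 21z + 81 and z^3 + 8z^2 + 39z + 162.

z^2 + 2z + 27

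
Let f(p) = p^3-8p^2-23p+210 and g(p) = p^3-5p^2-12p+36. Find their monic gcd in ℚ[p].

p-6

Apply the Euclidean algorithm:
  p^3-8p^2-23p+210 = (p^3-5p^2-12p+36) + (-3p^2-11p+174)
  p^3-5p^2-12p+36 = (-(1/3)p+26/9)(-3p^2-11p+174) + ((700/9)p-1400/3)
  -3p^2-11p+174 = (-(27/700)p-261/700)((700/9)p-1400/3) + (0)
Last nonzero remainder: (700/9)p-1400/3. Dividing through by 700/9 gives the monic gcd p-6.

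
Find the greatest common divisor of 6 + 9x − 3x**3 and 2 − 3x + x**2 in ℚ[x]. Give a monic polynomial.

Repeated division with remainder:
  −3x**3 + 9x + 6 = (−3x − 9)(x**2 − 3x + 2) + (−12x + 24)
  x**2 − 3x + 2 = (−(1/12)x + 1/12)(−12x + 24) + (0)
Last nonzero remainder: −12x + 24. Dividing through by −12 gives the monic gcd x − 2.

−2 + x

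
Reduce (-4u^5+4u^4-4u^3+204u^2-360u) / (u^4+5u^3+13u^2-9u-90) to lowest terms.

(-4u^2+12u)/(u+3)

By polynomial division,
  -4u^5+4u^4-4u^3+204u^2-360u = (-4u+24)(u^4+5u^3+13u^2-9u-90) + (-72u^3-144u^2-504u+2160)
  u^4+5u^3+13u^2-9u-90 = (-(1/72)u-1/24)(-72u^3-144u^2-504u+2160) + (0)
Last nonzero remainder: -72u^3-144u^2-504u+2160. Dividing through by -72 gives the monic gcd u^3+2u^2+7u-30.
Cancel u^3+2u^2+7u-30 from numerator and denominator to get the reduced form.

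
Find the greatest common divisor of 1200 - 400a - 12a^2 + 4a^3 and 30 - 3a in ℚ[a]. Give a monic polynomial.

-10 + a

Repeated division with remainder:
  4a^3 - 12a^2 - 400a + 1200 = (-(4/3)a^2 - (28/3)a + 40)(-3a + 30) + (0)
Last nonzero remainder: -3a + 30. Dividing through by -3 gives the monic gcd a - 10.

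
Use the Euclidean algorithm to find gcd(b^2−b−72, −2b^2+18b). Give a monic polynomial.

b−9

Apply the Euclidean algorithm:
  b^2−b−72 = (−1/2)(−2b^2+18b) + (8b−72)
  −2b^2+18b = (−(1/4)b)(8b−72) + (0)
Last nonzero remainder: 8b−72. Dividing through by 8 gives the monic gcd b−9.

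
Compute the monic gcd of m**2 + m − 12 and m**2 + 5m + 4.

Repeated division with remainder:
  m**2 + m − 12 = (m**2 + 5m + 4) + (−4m − 16)
  m**2 + 5m + 4 = (−(1/4)m − 1/4)(−4m − 16) + (0)
Last nonzero remainder: −4m − 16. Dividing through by −4 gives the monic gcd m + 4.

m + 4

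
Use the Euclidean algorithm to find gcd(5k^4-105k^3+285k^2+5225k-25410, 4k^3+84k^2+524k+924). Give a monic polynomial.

k+7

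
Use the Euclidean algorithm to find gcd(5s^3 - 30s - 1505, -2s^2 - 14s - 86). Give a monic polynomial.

Euclidean algorithm in ℚ[s]:
  5s^3 - 30s - 1505 = (-(5/2)s + 35/2)(-2s^2 - 14s - 86) + (0)
Last nonzero remainder: -2s^2 - 14s - 86. Dividing through by -2 gives the monic gcd s^2 + 7s + 43.

s^2 + 7s + 43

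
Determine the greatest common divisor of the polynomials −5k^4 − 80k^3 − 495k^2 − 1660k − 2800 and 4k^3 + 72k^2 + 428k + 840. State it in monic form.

Apply the Euclidean algorithm:
  −5k^4 − 80k^3 − 495k^2 − 1660k − 2800 = (−(5/4)k + 5/2)(4k^3 + 72k^2 + 428k + 840) + (−140k^2 − 1680k − 4900)
  4k^3 + 72k^2 + 428k + 840 = (−(1/35)k − 6/35)(−140k^2 − 1680k − 4900) + (0)
Last nonzero remainder: −140k^2 − 1680k − 4900. Dividing through by −140 gives the monic gcd k^2 + 12k + 35.

k^2 + 12k + 35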